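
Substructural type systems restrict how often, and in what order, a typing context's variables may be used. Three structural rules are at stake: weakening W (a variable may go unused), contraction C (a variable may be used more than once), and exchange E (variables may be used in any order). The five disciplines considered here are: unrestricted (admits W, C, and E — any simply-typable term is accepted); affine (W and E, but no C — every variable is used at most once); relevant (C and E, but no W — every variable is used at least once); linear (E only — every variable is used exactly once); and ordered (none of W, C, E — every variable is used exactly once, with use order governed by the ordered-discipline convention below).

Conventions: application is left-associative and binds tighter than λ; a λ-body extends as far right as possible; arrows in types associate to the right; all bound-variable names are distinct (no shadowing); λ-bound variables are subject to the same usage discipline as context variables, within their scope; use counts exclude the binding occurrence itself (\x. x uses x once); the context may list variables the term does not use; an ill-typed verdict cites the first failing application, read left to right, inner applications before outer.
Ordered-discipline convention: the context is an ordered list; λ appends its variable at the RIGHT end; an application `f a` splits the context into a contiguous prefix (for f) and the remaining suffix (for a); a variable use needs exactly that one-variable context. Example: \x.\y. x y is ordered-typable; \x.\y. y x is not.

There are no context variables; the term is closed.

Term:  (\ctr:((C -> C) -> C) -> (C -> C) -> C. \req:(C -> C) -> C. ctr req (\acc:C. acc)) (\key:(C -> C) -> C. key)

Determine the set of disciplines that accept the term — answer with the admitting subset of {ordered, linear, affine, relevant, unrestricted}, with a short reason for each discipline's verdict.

admitted by: ordered, linear, affine, relevant, unrestricted
usage: ctr (λ-bound) ×1, req (λ-bound) ×1, acc (λ-bound) ×1, key (λ-bound) ×1
left-to-right use order: ctr, req, acc, key
typing: well-typed at ((C -> C) -> C) -> C
ordered: ✓, ctr, req, acc, key: once each, no exchange needed
linear: ✓, exactly-once usage across ctr, req, acc, key
affine: ✓, at most one use each (ctr, req, acc, key)
relevant: ✓, ctr, req, acc, key: all used, weakening unneeded
unrestricted: ✓, well-typed at ((C -> C) -> C) -> C; no restrictions here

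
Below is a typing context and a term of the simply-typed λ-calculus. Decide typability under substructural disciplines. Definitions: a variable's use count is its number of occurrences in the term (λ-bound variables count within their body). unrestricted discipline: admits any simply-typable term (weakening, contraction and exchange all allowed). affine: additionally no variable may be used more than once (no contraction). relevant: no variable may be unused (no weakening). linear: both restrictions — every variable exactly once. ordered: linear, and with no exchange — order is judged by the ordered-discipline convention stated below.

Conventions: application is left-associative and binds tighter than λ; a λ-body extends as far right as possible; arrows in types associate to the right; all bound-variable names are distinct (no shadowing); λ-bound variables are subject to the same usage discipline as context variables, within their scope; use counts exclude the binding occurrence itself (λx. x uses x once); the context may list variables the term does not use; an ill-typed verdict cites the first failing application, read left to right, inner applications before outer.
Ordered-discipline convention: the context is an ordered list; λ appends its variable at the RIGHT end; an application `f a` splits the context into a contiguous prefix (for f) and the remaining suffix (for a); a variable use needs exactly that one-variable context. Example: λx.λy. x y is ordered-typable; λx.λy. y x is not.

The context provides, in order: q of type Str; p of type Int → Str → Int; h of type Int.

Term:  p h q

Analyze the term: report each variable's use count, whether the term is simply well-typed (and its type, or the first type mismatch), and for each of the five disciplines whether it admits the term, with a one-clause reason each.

usage: q: 1×; p: 1×; h: 1×
uses in reading order: p, h, q
typing: ✓ — Int
ordered ✗ (use order p, h, q needs exchange)
linear ✓ (exactly-once usage across q, p, h)
affine ✓ (none of q, p, h used more than once)
relevant ✓ (q, p, h: all used, weakening unneeded)
unrestricted ✓ (typability at Int is all that's needed)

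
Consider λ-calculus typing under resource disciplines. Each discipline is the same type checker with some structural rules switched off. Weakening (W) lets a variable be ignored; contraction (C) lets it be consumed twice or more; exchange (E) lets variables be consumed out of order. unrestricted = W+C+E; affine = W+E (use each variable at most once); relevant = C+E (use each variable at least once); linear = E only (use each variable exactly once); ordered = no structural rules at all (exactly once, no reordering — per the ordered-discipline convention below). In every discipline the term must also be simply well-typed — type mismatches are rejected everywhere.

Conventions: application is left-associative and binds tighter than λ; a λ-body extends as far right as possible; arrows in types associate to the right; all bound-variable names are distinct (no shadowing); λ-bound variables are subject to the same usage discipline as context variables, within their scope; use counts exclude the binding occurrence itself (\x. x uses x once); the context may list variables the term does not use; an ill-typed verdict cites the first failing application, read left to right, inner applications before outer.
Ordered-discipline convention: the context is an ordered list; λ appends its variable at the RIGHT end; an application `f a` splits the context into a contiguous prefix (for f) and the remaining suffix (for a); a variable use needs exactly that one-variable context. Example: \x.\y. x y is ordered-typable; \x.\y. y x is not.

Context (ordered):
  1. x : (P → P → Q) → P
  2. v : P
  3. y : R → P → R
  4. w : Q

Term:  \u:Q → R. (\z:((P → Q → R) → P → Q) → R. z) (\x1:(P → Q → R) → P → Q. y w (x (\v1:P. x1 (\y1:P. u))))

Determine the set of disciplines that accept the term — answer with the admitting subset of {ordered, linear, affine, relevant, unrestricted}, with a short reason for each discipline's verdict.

admitting disciplines: none
counts: x: 1×, v: 0×, y: 1×, w: 1×, u (λ-bound): 1×, z (λ-bound): 1×, x1 (λ-bound): 1×, v1 (λ-bound): 0×, y1 (λ-bound): 0×
left-to-right use order: z, y, w, x, x1, u
typing: ill-typed: an argument Q mismatches the expected R
ordered ✗ (a type mismatch blocks all five)
linear ✗ (the type mismatch rejects it)
affine ✗ (not simply typable)
relevant ✗ (fails simple typing)
unrestricted ✗ (a type mismatch blocks all five)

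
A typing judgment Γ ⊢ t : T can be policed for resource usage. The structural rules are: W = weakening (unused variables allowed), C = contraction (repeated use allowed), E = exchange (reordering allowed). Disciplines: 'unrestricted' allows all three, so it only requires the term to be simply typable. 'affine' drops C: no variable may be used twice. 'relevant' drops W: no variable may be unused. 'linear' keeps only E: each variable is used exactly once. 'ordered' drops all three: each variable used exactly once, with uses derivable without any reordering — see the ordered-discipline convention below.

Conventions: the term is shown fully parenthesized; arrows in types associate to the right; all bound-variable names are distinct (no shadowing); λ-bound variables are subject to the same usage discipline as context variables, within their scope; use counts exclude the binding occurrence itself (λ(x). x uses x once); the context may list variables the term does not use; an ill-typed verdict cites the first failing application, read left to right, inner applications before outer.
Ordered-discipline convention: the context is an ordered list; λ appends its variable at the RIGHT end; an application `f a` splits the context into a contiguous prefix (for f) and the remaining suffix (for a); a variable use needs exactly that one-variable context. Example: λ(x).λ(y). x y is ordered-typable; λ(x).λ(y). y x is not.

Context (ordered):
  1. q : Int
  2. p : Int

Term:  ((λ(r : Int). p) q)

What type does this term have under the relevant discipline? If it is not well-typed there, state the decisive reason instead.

not well-typed under relevant — r left unused
variable uses: q: 1×, p: 1×, r (λ-bound): 0×
left-to-right use order: p, q
typing: the term checks, with type Int
per-discipline verdicts: ordered ✗; linear ✗; affine ✓; relevant ✗; unrestricted ✓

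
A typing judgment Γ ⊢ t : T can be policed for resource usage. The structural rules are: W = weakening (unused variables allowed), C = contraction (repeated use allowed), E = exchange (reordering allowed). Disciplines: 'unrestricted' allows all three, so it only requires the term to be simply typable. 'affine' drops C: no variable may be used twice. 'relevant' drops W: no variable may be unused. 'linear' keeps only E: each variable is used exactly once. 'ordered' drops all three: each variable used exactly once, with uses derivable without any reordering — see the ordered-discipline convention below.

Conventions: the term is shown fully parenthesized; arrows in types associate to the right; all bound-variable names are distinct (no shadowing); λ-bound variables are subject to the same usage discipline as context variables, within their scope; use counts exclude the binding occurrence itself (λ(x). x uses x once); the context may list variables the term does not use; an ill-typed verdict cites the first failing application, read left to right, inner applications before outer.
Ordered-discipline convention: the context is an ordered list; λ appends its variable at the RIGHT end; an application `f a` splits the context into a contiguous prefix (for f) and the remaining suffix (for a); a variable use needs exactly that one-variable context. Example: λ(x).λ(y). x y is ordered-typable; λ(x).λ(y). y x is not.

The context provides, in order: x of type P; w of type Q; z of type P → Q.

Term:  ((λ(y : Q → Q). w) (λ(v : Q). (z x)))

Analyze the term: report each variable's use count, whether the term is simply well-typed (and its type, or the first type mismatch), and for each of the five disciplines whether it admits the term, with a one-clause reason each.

counts: x ×1, w ×1, z ×1, y (bound) ×0, v (bound) ×0
left-to-right use order: w, z, x
typing: the term checks, with type Q
ordered: ✗, y, v never used (weakening)
linear: ✗, y, v never used (weakening)
affine: ✓, x, w, z, y, v: no repeats, contraction unneeded
relevant: ✗, y, v never used (weakening)
unrestricted: ✓, well-typed at Q; no restrictions here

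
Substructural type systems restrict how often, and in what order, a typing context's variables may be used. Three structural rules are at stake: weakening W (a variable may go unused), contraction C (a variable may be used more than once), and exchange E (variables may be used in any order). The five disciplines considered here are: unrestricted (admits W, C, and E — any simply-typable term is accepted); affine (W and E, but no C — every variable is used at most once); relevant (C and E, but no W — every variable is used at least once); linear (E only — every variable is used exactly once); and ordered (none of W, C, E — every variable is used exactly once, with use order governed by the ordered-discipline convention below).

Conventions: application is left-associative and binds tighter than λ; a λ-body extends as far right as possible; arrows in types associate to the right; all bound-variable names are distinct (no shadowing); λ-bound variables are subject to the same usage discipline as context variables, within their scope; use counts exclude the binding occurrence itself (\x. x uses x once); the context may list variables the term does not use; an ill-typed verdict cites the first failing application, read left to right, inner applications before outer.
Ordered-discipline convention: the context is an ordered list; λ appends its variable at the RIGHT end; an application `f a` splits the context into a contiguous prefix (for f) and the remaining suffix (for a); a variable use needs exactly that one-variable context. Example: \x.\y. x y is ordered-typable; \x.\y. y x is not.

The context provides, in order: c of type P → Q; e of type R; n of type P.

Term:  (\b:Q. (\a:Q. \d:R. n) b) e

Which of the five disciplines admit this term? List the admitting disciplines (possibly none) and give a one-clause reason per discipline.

accepted by: none
counts: c=0, e=1, n=1, b (bound)=1, a (bound)=0, d (bound)=0
use order (left to right): n, b, e
typing: ill-typed: argument of type R where Q is required
ordered ✗ (a type mismatch blocks all five)
linear ✗ (the type mismatch rejects it)
affine ✗ (not simply typable)
relevant ✗ (fails simple typing)
unrestricted ✗ (a type mismatch blocks all five)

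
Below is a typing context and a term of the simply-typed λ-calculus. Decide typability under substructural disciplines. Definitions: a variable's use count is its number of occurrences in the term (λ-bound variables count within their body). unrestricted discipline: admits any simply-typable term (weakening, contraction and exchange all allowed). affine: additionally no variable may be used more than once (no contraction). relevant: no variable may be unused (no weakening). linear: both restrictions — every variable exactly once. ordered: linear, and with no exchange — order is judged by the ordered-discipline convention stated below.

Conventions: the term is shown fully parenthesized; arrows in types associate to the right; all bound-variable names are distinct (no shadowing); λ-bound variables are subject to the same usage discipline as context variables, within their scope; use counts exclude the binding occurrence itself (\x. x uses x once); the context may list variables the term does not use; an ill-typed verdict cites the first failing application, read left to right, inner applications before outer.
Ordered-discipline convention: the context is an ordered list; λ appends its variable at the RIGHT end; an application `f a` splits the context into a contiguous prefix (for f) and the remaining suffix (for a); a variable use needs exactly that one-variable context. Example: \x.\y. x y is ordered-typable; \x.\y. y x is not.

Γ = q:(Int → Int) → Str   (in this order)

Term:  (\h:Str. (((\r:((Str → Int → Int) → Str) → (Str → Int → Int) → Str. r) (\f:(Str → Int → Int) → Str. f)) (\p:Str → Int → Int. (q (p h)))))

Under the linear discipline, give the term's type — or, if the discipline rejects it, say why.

term : Str → (Str → Int → Int) → Str
use counts: q ×1, h [bound] ×1, r [bound] ×1, f [bound] ×1, p [bound] ×1
use order (left to right): r, f, q, p, h
typing: well-typed — term : Str → (Str → Int → Int) → Str
all disciplines: ordered ✗, linear ✓, affine ✓, relevant ✓, unrestricted ✓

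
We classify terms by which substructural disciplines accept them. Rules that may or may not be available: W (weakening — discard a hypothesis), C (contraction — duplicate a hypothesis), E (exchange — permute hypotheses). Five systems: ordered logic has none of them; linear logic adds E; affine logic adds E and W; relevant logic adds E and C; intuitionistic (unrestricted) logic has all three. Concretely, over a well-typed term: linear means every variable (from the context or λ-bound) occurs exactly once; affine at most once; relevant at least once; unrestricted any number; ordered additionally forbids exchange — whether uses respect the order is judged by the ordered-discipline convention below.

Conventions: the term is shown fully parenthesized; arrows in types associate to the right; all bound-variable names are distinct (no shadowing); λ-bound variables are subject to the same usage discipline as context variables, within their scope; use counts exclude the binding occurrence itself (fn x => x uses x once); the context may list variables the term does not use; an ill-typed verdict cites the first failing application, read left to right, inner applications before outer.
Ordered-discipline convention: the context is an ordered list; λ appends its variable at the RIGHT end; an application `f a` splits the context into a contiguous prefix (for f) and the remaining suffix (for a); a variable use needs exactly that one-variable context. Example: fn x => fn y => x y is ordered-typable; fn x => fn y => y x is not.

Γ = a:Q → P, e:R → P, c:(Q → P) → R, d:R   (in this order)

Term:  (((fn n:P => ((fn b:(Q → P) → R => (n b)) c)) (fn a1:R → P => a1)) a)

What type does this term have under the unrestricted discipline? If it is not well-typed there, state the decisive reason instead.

not well-typed under unrestricted — the type mismatch rejects it
counts: a: 1; e: 0; c: 1; d: 0; n [bound]: 1; b [bound]: 1; a1 [bound]: 1
uses in reading order: n, b, c, a1, a
typing: ill-typed: non-arrow in function slot: P
per-discipline verdicts: ordered ✗; linear ✗; affine ✗; relevant ✗; unrestricted ✗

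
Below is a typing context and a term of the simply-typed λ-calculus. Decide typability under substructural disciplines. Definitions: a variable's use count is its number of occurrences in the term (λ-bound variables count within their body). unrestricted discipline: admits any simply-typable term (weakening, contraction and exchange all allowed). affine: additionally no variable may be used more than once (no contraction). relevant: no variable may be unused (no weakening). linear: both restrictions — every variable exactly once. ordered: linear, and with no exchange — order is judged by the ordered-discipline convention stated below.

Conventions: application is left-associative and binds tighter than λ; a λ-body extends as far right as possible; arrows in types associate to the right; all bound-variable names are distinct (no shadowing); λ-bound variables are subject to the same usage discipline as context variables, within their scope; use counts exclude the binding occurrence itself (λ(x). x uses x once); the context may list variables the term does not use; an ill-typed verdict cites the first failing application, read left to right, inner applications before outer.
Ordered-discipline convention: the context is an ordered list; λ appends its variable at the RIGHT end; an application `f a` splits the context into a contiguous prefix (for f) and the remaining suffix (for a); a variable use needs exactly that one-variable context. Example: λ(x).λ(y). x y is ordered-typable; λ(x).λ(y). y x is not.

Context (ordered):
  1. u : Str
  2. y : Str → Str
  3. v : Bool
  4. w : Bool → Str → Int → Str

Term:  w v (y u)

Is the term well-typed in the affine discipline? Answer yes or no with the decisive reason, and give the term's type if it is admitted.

yes — none of u, y, v, w used more than once; term : Int → Str
counts: u=1, y=1, v=1, w=1
uses in reading order: w, v, y, u
typing: well-typed — term : Int → Str
all disciplines: ordered ✗; linear ✓; affine ✓; relevant ✓; unrestricted ✓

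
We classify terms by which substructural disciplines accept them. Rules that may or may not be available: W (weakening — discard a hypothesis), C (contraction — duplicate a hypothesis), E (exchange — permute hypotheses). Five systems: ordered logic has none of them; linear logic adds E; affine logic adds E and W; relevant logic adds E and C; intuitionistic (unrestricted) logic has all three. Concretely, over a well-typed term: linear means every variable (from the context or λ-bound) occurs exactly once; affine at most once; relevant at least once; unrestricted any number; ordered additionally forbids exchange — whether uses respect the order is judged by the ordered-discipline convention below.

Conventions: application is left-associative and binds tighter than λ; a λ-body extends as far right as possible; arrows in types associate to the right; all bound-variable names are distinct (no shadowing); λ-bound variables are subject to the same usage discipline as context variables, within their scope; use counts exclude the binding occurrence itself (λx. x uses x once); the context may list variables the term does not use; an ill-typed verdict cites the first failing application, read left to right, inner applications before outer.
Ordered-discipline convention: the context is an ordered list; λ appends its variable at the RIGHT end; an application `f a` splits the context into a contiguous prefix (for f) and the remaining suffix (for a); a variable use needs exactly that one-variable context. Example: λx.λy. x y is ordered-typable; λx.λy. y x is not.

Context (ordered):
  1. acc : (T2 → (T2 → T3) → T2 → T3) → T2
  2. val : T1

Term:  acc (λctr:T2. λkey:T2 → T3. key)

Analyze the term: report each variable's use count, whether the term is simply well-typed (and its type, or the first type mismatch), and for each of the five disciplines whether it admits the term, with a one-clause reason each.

variable uses: acc ×1; val ×0; ctr [bound] ×0; key [bound] ×1
order of uses: acc, key
typing: ✓ — T2
ordered: ✗ — val, ctr never used (weakening)
linear: ✗ — val, ctr never used (weakening)
affine: ✓ — none of acc, val, ctr, key used more than once
relevant: ✗ — val, ctr never used (weakening)
unrestricted: ✓ — type-checks (T2) and nothing is barred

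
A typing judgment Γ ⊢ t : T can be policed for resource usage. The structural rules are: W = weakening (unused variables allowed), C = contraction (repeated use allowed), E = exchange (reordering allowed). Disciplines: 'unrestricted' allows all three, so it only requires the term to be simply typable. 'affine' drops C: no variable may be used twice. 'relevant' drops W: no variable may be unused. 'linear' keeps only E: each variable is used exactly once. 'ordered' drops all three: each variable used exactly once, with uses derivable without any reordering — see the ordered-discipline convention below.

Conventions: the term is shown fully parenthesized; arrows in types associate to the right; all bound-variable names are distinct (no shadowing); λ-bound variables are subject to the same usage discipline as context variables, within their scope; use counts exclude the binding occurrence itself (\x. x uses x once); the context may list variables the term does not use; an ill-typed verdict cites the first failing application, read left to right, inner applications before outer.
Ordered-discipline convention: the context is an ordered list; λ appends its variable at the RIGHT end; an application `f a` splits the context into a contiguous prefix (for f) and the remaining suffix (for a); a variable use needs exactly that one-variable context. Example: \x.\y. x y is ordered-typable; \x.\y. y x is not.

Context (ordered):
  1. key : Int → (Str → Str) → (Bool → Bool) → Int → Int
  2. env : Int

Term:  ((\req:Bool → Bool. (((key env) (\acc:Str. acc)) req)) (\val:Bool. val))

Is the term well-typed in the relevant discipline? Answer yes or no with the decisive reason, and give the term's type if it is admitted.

yes — every one of key, env, req, acc, val appears; term : Int → Int
counts: key: 1×, env: 1×, req (bound): 1×, acc (bound): 1×, val (bound): 1×
use order (left to right): key, env, acc, req, val
typing: the term checks, with type Int → Int
across the five disciplines: ordered ✓ · linear ✓ · affine ✓ · relevant ✓ · unrestricted ✓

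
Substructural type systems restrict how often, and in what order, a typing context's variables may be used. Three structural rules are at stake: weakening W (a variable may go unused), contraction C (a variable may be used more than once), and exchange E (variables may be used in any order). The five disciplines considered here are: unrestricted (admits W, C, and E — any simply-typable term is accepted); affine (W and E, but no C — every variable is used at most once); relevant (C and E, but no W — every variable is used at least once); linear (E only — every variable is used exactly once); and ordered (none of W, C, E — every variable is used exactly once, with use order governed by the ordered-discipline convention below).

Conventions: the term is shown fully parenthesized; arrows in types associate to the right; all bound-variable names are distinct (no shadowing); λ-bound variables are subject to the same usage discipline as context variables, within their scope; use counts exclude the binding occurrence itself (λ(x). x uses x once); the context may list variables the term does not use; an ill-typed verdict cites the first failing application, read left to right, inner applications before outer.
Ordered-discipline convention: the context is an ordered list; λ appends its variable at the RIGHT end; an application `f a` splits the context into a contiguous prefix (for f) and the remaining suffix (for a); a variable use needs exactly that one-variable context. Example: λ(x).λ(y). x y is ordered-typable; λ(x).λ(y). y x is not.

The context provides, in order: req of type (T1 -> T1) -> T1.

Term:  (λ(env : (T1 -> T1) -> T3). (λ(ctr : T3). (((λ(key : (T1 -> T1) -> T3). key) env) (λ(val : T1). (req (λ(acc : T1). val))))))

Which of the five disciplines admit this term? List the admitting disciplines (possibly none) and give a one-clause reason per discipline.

admitted by: affine, unrestricted
counts: req=1, env (bound)=1, ctr (bound)=0, key (bound)=1, val (bound)=1, acc (bound)=0
uses in reading order: key, env, req, val
typing: well-typed — term : ((T1 -> T1) -> T3) -> T3 -> T3
ordered ✗ (needs weakening: ctr, acc unused)
linear ✗ (needs weakening: ctr, acc unused)
affine ✓ (none of req, env, ctr, key, val, acc used more than once)
relevant ✗ (needs weakening: ctr, acc unused)
unrestricted ✓ (typability at ((T1 -> T1) -> T3) -> T3 -> T3 is all that's needed)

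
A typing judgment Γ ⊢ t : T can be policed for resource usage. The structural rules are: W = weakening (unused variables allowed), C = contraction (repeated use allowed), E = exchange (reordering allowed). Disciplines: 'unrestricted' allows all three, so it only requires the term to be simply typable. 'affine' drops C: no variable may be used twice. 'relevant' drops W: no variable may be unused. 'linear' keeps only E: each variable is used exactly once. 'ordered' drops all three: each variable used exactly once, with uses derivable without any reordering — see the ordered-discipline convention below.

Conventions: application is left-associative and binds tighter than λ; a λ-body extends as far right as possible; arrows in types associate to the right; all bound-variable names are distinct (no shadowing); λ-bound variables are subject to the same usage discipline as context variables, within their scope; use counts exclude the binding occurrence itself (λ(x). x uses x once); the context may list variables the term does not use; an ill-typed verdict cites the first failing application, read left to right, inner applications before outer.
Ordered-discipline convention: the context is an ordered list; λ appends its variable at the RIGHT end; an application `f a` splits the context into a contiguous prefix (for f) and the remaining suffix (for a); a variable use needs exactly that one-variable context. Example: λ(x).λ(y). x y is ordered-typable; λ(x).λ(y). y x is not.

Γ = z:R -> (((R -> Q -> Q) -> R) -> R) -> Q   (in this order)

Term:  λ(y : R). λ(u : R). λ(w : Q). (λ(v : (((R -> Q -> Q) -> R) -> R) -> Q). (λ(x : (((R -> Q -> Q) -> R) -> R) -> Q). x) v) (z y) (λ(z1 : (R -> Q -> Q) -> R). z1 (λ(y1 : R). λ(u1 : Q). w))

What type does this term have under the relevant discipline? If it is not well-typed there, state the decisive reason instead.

not well-typed under relevant — u, y1, u1 left unused
counts: z=1, y [bound]=1, u [bound]=0, w [bound]=1, v [bound]=1, x [bound]=1, z1 [bound]=1, y1 [bound]=0, u1 [bound]=0
use order (left to right): x, v, z, y, z1, w
typing: well-typed at R -> R -> Q -> Q
across the five disciplines: ordered ✗ · linear ✗ · affine ✓ · relevant ✗ · unrestricted ✓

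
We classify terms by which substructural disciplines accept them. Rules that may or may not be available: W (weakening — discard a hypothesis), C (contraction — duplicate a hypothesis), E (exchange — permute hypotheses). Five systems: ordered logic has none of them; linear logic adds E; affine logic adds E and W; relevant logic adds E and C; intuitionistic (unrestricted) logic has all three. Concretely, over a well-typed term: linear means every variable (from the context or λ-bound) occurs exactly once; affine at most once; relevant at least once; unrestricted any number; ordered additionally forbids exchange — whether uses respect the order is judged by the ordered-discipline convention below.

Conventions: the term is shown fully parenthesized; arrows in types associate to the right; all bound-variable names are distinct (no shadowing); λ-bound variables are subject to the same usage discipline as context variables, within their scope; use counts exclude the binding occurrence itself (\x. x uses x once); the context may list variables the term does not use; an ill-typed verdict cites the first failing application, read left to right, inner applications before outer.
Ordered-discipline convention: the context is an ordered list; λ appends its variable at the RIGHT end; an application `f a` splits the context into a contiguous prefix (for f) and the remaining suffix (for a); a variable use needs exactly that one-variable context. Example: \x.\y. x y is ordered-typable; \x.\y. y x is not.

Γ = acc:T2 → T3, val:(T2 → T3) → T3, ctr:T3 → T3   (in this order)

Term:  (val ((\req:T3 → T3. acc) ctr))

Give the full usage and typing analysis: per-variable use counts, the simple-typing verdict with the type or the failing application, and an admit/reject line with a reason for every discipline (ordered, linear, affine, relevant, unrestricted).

usage: acc: 1×; val: 1×; ctr: 1×; req (λ-bound): 0×
left-to-right use order: val, acc, ctr
typing: well-typed at T3
ordered: ✗, req left unused
linear: ✗, req left unused
affine: ✓, acc, val, ctr, req: no repeats, contraction unneeded
relevant: ✗, req left unused
unrestricted: ✓, simply typable at T3; W, C, E all held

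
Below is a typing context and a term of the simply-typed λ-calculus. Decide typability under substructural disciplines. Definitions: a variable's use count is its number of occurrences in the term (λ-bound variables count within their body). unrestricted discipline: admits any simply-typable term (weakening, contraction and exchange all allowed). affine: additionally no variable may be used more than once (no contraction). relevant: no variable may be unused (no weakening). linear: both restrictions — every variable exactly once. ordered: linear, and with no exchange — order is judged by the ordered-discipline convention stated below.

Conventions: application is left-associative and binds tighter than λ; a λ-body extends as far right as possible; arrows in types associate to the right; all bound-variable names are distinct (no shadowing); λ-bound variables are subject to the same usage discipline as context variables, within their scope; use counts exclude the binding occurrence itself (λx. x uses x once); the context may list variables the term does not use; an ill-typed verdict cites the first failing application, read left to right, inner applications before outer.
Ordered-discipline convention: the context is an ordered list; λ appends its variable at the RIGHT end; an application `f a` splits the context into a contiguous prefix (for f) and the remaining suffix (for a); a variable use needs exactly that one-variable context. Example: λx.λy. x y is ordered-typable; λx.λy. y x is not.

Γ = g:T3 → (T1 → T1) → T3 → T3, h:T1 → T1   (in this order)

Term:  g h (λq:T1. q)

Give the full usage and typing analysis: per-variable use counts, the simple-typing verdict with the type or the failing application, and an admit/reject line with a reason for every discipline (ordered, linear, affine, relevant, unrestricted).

variable uses: g: 1, h: 1, q (bound): 1
left-to-right use order: g, h, q
typing: ill-typed: an argument T1 → T1 mismatches the expected T3
ordered: ✗ — not simply typable
linear: ✗ — fails simple typing
affine: ✗ — a type mismatch blocks all five
relevant: ✗ — the type mismatch rejects it
unrestricted: ✗ — not simply typable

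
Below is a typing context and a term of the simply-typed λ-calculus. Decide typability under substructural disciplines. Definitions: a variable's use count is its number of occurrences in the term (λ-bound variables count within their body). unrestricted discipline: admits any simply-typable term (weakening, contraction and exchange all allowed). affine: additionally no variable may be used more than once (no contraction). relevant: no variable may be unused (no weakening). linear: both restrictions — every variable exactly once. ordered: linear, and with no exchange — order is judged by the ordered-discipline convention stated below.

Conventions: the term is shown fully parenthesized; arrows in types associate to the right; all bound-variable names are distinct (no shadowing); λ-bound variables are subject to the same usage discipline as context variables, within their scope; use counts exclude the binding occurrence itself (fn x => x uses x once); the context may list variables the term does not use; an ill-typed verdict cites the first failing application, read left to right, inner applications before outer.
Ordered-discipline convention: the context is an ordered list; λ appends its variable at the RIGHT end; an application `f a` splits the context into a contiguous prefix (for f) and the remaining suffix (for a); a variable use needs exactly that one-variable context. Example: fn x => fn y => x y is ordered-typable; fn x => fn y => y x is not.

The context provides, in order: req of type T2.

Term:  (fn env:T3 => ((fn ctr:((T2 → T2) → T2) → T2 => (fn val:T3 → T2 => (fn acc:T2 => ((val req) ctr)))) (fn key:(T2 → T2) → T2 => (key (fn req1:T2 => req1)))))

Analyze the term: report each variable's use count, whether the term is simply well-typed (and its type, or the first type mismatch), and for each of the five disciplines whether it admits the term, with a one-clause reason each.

use counts: req=1, env (λ-bound)=0, ctr (λ-bound)=1, val (λ-bound)=1, acc (λ-bound)=0, key (λ-bound)=1, req1 (λ-bound)=1
use order (left to right): val, req, ctr, key, req1
typing: ill-typed: a function awaiting T3 gets T2
ordered: ✗ — a type mismatch blocks all five
linear: ✗ — the type mismatch rejects it
affine: ✗ — not simply typable
relevant: ✗ — fails simple typing
unrestricted: ✗ — a type mismatch blocks all five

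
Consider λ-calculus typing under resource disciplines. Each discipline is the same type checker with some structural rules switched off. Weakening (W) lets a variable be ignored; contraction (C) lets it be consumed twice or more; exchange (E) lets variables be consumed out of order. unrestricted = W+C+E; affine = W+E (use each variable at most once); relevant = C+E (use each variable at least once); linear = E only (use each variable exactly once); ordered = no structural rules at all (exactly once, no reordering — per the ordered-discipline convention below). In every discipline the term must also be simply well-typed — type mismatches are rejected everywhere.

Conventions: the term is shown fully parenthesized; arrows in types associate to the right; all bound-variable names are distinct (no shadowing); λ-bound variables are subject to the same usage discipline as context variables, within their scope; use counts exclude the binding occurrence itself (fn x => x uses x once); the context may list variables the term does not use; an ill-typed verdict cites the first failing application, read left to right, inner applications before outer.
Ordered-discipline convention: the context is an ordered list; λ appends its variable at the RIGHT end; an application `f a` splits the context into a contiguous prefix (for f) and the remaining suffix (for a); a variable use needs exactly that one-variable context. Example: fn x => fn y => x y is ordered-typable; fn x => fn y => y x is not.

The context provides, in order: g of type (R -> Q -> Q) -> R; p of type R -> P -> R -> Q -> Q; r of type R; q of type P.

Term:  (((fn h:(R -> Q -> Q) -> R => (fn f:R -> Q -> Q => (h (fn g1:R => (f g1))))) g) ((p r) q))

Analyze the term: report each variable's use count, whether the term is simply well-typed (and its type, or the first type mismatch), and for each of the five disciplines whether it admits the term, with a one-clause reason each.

use counts: g ×1, p ×1, r ×1, q ×1, h (bound) ×1, f (bound) ×1, g1 (bound) ×1
order of uses: h, f, g1, g, p, r, q
typing: ✓ — R
ordered ✓ (g, p, r, q, h, f, g1 once each; derivable with no W/C/E)
linear ✓ (single use per variable (g, p, r, q, h, f, g1))
affine ✓ (no duplicate uses among g, p, r, q, h, f, g1)
relevant ✓ (every one of g, p, r, q, h, f, g1 appears)
unrestricted ✓ (simply typable at R; W, C, E all held)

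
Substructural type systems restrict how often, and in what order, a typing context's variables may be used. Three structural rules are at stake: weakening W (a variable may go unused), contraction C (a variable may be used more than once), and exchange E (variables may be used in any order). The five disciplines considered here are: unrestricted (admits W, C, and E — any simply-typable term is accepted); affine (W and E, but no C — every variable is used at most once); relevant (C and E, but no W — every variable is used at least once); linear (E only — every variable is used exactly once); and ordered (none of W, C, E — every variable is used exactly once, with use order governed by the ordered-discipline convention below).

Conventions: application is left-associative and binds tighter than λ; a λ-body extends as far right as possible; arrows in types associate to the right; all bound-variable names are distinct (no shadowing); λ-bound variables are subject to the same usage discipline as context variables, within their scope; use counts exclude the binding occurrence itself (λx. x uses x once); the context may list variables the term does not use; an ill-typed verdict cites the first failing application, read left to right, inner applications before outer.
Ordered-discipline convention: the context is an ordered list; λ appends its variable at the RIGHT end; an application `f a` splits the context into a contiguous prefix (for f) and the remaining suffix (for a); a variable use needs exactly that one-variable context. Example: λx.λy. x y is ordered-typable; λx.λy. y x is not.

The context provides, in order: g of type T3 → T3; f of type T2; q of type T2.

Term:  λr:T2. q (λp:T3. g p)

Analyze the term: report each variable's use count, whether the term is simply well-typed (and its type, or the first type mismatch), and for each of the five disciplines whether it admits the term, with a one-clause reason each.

use counts: g: 1×, f: 0×, q: 1×, r (λ-bound): 0×, p (λ-bound): 1×
uses in reading order: q, g, p
typing: ill-typed: non-arrow in function slot: T2
ordered: ✗ — a type mismatch blocks all five
linear: ✗ — the type mismatch rejects it
affine: ✗ — not simply typable
relevant: ✗ — fails simple typing
unrestricted: ✗ — a type mismatch blocks all five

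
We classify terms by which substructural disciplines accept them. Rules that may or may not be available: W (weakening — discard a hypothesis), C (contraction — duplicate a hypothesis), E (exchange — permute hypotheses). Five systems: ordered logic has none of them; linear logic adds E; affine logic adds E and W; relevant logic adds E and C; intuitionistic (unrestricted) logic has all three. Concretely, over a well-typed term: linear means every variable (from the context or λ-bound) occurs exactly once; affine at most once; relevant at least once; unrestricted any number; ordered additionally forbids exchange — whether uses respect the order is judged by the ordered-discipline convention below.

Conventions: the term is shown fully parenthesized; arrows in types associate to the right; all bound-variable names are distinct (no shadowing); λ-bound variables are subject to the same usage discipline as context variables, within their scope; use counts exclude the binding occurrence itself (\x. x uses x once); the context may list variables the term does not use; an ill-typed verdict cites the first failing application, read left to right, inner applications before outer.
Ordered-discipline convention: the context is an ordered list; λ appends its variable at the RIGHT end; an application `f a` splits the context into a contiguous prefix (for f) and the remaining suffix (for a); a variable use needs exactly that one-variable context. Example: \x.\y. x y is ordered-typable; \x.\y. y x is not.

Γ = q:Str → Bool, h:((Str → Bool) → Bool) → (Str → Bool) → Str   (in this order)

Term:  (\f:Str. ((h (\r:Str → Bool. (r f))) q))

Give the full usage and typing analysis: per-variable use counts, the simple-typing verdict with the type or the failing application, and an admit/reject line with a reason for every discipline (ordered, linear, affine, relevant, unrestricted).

use counts: q ×1; h ×1; f (λ-bound) ×1; r (λ-bound) ×1
left-to-right use order: h, r, f, q
typing: the term checks, with type Str → Str
ordered ✗ (no contiguous prefix/suffix split fits h, r, f, q)
linear ✓ (q, h, f, r: one use apiece)
affine ✓ (none of q, h, f, r used more than once)
relevant ✓ (every one of q, h, f, r appears)
unrestricted ✓ (simply typable at Str → Str; W, C, E all held)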